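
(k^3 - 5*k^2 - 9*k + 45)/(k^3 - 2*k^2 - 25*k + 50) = (k^2 - 9)/(k^2 + 3*k - 10)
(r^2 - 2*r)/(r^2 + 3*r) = (r - 2)/(r + 3)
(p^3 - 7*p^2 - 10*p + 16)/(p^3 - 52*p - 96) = (p - 1)/(p + 6)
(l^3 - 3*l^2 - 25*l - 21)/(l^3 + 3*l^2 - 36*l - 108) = (l^2 - 6*l - 7)/(l^2 - 36)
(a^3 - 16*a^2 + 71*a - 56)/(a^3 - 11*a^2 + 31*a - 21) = (a - 8)/(a - 3)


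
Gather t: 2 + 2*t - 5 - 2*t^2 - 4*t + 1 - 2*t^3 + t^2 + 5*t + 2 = -2*t^3 - t^2 + 3*t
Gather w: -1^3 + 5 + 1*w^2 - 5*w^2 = 4 - 4*w^2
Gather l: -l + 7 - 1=6 - l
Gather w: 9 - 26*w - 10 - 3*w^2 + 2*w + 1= -3*w^2 - 24*w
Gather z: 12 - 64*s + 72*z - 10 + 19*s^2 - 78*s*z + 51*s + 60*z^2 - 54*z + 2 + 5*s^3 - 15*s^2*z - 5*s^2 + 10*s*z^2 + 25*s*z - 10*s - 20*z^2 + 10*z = 5*s^3 + 14*s^2 - 23*s + z^2*(10*s + 40) + z*(-15*s^2 - 53*s + 28) + 4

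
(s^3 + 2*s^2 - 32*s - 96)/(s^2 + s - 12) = (s^2 - 2*s - 24)/(s - 3)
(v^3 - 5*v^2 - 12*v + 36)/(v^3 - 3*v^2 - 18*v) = (v - 2)/v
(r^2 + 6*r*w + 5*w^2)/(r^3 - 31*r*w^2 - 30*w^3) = 1/(r - 6*w)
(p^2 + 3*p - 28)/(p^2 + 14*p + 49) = (p - 4)/(p + 7)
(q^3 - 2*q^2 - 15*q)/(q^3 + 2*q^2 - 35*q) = (q + 3)/(q + 7)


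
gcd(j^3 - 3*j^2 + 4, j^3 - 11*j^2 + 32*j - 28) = j^2 - 4*j + 4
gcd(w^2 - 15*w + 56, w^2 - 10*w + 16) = w - 8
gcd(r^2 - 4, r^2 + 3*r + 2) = r + 2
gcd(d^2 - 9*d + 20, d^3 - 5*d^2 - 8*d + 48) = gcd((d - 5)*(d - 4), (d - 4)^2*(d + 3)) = d - 4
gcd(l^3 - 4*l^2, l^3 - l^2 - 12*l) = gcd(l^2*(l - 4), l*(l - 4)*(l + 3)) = l^2 - 4*l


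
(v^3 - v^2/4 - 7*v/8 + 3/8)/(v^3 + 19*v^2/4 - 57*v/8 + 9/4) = (v + 1)/(v + 6)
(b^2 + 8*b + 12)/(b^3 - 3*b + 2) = (b + 6)/(b^2 - 2*b + 1)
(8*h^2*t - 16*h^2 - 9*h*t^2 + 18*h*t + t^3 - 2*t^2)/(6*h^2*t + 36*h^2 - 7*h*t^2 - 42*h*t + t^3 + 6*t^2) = (-8*h*t + 16*h + t^2 - 2*t)/(-6*h*t - 36*h + t^2 + 6*t)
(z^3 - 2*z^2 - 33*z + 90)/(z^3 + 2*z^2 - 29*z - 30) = (z - 3)/(z + 1)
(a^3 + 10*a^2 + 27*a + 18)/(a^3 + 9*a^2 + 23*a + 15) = (a + 6)/(a + 5)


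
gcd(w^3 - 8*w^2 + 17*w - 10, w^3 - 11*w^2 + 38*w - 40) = w^2 - 7*w + 10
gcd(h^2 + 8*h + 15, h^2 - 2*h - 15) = h + 3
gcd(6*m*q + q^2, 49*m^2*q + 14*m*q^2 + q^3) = q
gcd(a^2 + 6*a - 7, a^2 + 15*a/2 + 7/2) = a + 7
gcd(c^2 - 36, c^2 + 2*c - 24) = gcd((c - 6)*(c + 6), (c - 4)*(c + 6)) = c + 6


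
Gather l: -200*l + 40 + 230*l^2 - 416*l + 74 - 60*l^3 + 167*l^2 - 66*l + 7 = -60*l^3 + 397*l^2 - 682*l + 121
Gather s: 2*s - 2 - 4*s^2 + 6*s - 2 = -4*s^2 + 8*s - 4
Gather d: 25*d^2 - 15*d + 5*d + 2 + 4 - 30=25*d^2 - 10*d - 24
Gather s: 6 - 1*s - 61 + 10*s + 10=9*s - 45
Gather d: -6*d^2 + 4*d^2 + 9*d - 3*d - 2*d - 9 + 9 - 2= -2*d^2 + 4*d - 2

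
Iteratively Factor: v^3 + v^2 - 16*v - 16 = (v + 4)*(v^2 - 3*v - 4) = (v - 4)*(v + 4)*(v + 1)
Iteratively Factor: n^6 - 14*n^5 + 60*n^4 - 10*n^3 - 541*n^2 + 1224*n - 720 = (n + 3)*(n^5 - 17*n^4 + 111*n^3 - 343*n^2 + 488*n - 240) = (n - 5)*(n + 3)*(n^4 - 12*n^3 + 51*n^2 - 88*n + 48) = (n - 5)*(n - 3)*(n + 3)*(n^3 - 9*n^2 + 24*n - 16) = (n - 5)*(n - 4)*(n - 3)*(n + 3)*(n^2 - 5*n + 4) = (n - 5)*(n - 4)*(n - 3)*(n - 1)*(n + 3)*(n - 4)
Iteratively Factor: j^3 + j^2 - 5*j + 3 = (j + 3)*(j^2 - 2*j + 1) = (j - 1)*(j + 3)*(j - 1)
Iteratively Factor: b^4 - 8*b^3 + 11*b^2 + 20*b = (b - 4)*(b^3 - 4*b^2 - 5*b) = b*(b - 4)*(b^2 - 4*b - 5) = b*(b - 5)*(b - 4)*(b + 1)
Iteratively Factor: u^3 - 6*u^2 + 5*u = (u)*(u^2 - 6*u + 5) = u*(u - 1)*(u - 5)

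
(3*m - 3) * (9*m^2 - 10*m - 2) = 27*m^3 - 57*m^2 + 24*m + 6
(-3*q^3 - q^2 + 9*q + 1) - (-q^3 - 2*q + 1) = -2*q^3 - q^2 + 11*q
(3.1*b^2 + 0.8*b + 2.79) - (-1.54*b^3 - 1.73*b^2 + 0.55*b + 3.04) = 1.54*b^3 + 4.83*b^2 + 0.25*b - 0.25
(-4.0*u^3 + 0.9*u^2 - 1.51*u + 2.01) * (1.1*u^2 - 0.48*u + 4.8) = -4.4*u^5 + 2.91*u^4 - 21.293*u^3 + 7.2558*u^2 - 8.2128*u + 9.648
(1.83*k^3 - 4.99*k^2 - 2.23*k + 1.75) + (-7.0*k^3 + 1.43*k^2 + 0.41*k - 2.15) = -5.17*k^3 - 3.56*k^2 - 1.82*k - 0.4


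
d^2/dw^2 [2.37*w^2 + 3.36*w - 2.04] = 4.74000000000000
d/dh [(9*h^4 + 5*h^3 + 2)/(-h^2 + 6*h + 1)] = (-18*h^5 + 157*h^4 + 96*h^3 + 15*h^2 + 4*h - 12)/(h^4 - 12*h^3 + 34*h^2 + 12*h + 1)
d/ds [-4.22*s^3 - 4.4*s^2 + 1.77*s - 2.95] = -12.66*s^2 - 8.8*s + 1.77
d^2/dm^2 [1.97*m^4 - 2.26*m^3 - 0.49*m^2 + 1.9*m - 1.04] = 23.64*m^2 - 13.56*m - 0.98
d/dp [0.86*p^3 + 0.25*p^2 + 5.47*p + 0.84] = 2.58*p^2 + 0.5*p + 5.47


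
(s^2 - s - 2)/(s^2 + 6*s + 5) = (s - 2)/(s + 5)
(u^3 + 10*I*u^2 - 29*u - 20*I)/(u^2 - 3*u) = (u^3 + 10*I*u^2 - 29*u - 20*I)/(u*(u - 3))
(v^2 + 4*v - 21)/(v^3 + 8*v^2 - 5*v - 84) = 1/(v + 4)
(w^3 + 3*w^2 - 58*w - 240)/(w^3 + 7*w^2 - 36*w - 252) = (w^2 - 3*w - 40)/(w^2 + w - 42)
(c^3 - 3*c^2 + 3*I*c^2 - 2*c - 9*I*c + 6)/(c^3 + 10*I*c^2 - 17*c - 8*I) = (c^2 + c*(-3 + 2*I) - 6*I)/(c^2 + 9*I*c - 8)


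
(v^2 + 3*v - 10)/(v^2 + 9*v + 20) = (v - 2)/(v + 4)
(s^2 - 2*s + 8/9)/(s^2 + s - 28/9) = (3*s - 2)/(3*s + 7)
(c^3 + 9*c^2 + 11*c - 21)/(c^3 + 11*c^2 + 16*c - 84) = (c^2 + 2*c - 3)/(c^2 + 4*c - 12)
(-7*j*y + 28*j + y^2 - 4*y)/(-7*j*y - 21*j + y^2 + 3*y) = (y - 4)/(y + 3)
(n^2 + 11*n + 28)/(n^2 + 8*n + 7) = (n + 4)/(n + 1)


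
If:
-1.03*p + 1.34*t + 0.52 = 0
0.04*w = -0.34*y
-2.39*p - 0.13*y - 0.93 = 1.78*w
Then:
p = 6.27615062761506*y - 0.389121338912134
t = 4.8242053331668*y - 0.687160432148879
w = -8.5*y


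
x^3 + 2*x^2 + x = x*(x + 1)^2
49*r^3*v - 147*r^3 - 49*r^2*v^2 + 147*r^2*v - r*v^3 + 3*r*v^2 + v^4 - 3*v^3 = (-7*r + v)*(-r + v)*(7*r + v)*(v - 3)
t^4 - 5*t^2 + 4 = (t - 2)*(t - 1)*(t + 1)*(t + 2)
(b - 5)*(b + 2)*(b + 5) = b^3 + 2*b^2 - 25*b - 50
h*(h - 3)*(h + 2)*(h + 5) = h^4 + 4*h^3 - 11*h^2 - 30*h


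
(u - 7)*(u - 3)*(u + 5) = u^3 - 5*u^2 - 29*u + 105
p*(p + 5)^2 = p^3 + 10*p^2 + 25*p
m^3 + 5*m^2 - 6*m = m*(m - 1)*(m + 6)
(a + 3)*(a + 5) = a^2 + 8*a + 15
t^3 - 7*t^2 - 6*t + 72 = (t - 6)*(t - 4)*(t + 3)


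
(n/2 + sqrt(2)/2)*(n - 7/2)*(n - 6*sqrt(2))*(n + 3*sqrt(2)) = n^4/2 - 7*n^3/4 - sqrt(2)*n^3 - 21*n^2 + 7*sqrt(2)*n^2/2 - 18*sqrt(2)*n + 147*n/2 + 63*sqrt(2)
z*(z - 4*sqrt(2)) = z^2 - 4*sqrt(2)*z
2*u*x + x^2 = x*(2*u + x)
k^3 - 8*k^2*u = k^2*(k - 8*u)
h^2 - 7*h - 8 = (h - 8)*(h + 1)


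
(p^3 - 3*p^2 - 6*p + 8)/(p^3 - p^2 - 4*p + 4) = (p - 4)/(p - 2)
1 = 1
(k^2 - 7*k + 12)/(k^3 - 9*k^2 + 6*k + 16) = (k^2 - 7*k + 12)/(k^3 - 9*k^2 + 6*k + 16)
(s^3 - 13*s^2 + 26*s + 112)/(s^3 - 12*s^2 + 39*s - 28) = (s^2 - 6*s - 16)/(s^2 - 5*s + 4)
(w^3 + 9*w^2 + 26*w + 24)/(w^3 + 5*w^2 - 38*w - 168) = (w^2 + 5*w + 6)/(w^2 + w - 42)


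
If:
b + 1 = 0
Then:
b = -1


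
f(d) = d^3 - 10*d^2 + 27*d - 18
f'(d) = 3*d^2 - 20*d + 27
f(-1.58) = -89.57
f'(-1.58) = 66.09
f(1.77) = 4.01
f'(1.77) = 1.00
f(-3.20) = -239.57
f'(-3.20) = 121.72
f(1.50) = 3.38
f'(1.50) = 3.75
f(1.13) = 1.18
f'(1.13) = 8.23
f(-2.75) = -188.67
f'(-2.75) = 104.69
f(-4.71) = -471.50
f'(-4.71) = 187.75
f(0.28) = -11.20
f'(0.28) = 21.64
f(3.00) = 0.00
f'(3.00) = -6.00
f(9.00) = 144.00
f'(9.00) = 90.00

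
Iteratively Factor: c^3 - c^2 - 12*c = (c - 4)*(c^2 + 3*c) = (c - 4)*(c + 3)*(c)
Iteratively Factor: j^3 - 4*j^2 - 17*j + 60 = (j - 3)*(j^2 - j - 20) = (j - 5)*(j - 3)*(j + 4)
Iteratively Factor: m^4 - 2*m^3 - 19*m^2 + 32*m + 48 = (m + 4)*(m^3 - 6*m^2 + 5*m + 12) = (m - 3)*(m + 4)*(m^2 - 3*m - 4) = (m - 3)*(m + 1)*(m + 4)*(m - 4)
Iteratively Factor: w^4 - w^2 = (w - 1)*(w^3 + w^2) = w*(w - 1)*(w^2 + w) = w^2*(w - 1)*(w + 1)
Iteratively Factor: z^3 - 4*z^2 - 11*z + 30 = (z - 5)*(z^2 + z - 6) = (z - 5)*(z - 2)*(z + 3)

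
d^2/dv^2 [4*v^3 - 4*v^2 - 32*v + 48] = 24*v - 8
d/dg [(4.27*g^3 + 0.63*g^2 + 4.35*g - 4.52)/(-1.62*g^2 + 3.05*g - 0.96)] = (-6.9174*g^4 + 26.047*g^3 - 3.3291*g^2 - 15.8544*g + 9.61)/(2.6244*g^4 - 9.882*g^3 + 12.4129*g^2 - 5.856*g + 0.9216)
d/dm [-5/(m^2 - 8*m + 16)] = 10*(m - 4)/(m^2 - 8*m + 16)^2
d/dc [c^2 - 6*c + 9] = 2*c - 6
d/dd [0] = 0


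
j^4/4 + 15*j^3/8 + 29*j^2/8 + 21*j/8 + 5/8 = (j/2 + 1/4)*(j/2 + 1/2)*(j + 1)*(j + 5)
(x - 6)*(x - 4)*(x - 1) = x^3 - 11*x^2 + 34*x - 24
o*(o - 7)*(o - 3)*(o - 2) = o^4 - 12*o^3 + 41*o^2 - 42*o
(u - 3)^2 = u^2 - 6*u + 9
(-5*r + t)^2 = 25*r^2 - 10*r*t + t^2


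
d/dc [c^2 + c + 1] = 2*c + 1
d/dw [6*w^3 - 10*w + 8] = 18*w^2 - 10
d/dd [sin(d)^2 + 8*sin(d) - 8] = 2*(sin(d) + 4)*cos(d)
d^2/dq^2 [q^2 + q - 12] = 2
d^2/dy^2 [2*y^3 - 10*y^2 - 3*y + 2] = 12*y - 20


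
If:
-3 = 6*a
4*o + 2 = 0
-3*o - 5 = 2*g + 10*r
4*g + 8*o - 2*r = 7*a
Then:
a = -1/2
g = -1/22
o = -1/2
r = -15/44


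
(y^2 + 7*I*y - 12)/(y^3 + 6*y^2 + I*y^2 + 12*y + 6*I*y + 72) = (y + 3*I)/(y^2 + 3*y*(2 - I) - 18*I)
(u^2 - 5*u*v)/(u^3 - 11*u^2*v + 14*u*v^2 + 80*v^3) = u/(u^2 - 6*u*v - 16*v^2)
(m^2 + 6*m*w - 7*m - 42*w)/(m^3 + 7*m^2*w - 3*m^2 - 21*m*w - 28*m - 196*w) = (m + 6*w)/(m^2 + 7*m*w + 4*m + 28*w)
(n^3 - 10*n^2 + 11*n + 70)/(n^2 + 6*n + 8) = (n^2 - 12*n + 35)/(n + 4)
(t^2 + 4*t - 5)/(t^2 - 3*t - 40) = (t - 1)/(t - 8)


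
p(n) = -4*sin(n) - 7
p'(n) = -4*cos(n)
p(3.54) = -5.45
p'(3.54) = 3.69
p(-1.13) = -3.38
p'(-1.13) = -1.71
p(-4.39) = -10.79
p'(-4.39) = 1.27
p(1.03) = -10.43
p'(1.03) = -2.06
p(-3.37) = -7.91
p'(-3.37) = 3.90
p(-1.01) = -3.61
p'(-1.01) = -2.13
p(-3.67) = -9.02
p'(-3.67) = 3.45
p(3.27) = -6.49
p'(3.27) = 3.97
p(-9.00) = -5.35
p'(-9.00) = 3.64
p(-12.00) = -9.15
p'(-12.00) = -3.38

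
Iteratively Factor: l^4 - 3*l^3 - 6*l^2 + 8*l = (l - 1)*(l^3 - 2*l^2 - 8*l) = (l - 1)*(l + 2)*(l^2 - 4*l) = (l - 4)*(l - 1)*(l + 2)*(l)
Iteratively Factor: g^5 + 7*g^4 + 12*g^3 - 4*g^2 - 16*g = (g + 2)*(g^4 + 5*g^3 + 2*g^2 - 8*g) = (g + 2)^2*(g^3 + 3*g^2 - 4*g) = (g - 1)*(g + 2)^2*(g^2 + 4*g) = g*(g - 1)*(g + 2)^2*(g + 4)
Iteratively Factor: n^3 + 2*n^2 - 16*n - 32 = (n + 2)*(n^2 - 16) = (n + 2)*(n + 4)*(n - 4)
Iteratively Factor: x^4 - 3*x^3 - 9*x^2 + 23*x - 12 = (x + 3)*(x^3 - 6*x^2 + 9*x - 4) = (x - 1)*(x + 3)*(x^2 - 5*x + 4) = (x - 4)*(x - 1)*(x + 3)*(x - 1)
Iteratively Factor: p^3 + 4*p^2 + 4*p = (p + 2)*(p^2 + 2*p) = p*(p + 2)*(p + 2)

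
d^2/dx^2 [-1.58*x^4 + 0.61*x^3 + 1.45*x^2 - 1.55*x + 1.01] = -18.96*x^2 + 3.66*x + 2.9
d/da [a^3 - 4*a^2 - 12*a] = 3*a^2 - 8*a - 12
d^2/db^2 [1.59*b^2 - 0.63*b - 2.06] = 3.18000000000000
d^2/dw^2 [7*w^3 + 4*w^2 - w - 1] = 42*w + 8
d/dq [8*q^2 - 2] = 16*q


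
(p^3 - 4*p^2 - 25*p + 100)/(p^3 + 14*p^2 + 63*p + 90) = (p^2 - 9*p + 20)/(p^2 + 9*p + 18)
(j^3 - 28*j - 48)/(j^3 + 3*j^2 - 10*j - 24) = (j - 6)/(j - 3)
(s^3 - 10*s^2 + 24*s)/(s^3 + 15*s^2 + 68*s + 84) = s*(s^2 - 10*s + 24)/(s^3 + 15*s^2 + 68*s + 84)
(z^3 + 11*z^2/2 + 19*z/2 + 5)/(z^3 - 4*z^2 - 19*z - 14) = (z + 5/2)/(z - 7)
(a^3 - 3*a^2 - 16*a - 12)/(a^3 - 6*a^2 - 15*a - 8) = (a^2 - 4*a - 12)/(a^2 - 7*a - 8)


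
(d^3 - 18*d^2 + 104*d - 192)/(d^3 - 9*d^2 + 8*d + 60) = (d^2 - 12*d + 32)/(d^2 - 3*d - 10)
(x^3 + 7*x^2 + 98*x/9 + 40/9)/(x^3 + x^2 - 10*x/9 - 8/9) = (x + 5)/(x - 1)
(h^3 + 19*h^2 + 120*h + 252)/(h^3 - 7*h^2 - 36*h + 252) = (h^2 + 13*h + 42)/(h^2 - 13*h + 42)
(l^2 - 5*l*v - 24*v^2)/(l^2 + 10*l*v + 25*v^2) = (l^2 - 5*l*v - 24*v^2)/(l^2 + 10*l*v + 25*v^2)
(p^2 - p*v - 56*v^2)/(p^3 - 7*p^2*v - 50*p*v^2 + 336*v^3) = 1/(p - 6*v)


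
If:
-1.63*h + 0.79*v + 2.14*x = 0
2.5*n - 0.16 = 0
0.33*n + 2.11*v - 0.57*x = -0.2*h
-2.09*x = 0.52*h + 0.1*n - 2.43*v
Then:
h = -0.02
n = 0.06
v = -0.01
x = -0.01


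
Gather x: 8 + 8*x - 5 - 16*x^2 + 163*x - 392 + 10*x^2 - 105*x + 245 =-6*x^2 + 66*x - 144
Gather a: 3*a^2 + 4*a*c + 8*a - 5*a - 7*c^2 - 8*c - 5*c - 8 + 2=3*a^2 + a*(4*c + 3) - 7*c^2 - 13*c - 6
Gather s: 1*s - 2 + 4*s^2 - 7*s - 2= 4*s^2 - 6*s - 4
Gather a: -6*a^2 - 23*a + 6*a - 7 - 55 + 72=-6*a^2 - 17*a + 10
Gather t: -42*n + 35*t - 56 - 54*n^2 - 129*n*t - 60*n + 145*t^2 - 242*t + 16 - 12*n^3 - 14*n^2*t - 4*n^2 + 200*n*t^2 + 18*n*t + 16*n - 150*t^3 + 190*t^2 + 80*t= -12*n^3 - 58*n^2 - 86*n - 150*t^3 + t^2*(200*n + 335) + t*(-14*n^2 - 111*n - 127) - 40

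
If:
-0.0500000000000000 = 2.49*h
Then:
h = -0.02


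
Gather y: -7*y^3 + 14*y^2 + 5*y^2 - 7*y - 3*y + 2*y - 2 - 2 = -7*y^3 + 19*y^2 - 8*y - 4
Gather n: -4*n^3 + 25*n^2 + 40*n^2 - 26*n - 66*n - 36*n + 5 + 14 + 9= -4*n^3 + 65*n^2 - 128*n + 28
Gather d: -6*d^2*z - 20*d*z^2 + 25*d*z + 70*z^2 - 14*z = -6*d^2*z + d*(-20*z^2 + 25*z) + 70*z^2 - 14*z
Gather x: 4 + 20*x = 20*x + 4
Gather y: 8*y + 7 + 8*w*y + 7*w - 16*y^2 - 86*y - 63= 7*w - 16*y^2 + y*(8*w - 78) - 56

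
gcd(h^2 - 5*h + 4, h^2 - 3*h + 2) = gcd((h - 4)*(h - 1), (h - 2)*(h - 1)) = h - 1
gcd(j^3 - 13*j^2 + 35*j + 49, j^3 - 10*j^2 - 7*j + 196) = j^2 - 14*j + 49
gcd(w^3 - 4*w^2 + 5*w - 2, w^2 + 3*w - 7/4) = 1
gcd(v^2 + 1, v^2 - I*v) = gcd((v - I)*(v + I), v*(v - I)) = v - I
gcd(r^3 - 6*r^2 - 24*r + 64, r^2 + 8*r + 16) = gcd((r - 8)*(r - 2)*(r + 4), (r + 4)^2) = r + 4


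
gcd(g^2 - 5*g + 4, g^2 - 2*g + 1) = g - 1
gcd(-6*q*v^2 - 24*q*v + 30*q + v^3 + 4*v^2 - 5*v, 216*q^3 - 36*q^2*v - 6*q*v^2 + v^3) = 6*q - v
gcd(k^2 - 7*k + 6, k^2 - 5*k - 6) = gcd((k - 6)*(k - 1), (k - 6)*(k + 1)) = k - 6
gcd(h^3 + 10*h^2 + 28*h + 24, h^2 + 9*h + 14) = h + 2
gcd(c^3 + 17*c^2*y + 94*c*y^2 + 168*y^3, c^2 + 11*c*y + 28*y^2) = c^2 + 11*c*y + 28*y^2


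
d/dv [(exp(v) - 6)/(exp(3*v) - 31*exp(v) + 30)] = (-(exp(v) - 6)*(3*exp(2*v) - 31) + exp(3*v) - 31*exp(v) + 30)*exp(v)/(exp(3*v) - 31*exp(v) + 30)^2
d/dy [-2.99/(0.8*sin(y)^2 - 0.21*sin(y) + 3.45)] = (4.784*sin(y) - 0.6279)*cos(y)/(0.8*sin(y)^2 - 0.21*sin(y) + 3.45)^2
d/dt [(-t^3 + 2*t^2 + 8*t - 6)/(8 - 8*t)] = (2*t^3 - 5*t^2 + 4*t + 2)/(8*(t^2 - 2*t + 1))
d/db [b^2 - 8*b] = 2*b - 8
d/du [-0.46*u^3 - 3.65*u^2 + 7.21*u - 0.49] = -1.38*u^2 - 7.3*u + 7.21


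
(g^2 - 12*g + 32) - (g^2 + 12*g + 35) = -24*g - 3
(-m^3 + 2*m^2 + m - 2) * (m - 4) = -m^4 + 6*m^3 - 7*m^2 - 6*m + 8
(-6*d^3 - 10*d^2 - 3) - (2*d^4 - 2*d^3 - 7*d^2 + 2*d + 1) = -2*d^4 - 4*d^3 - 3*d^2 - 2*d - 4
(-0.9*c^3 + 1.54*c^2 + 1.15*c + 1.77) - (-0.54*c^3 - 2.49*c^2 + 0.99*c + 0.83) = -0.36*c^3 + 4.03*c^2 + 0.16*c + 0.94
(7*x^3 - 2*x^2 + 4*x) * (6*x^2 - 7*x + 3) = 42*x^5 - 61*x^4 + 59*x^3 - 34*x^2 + 12*x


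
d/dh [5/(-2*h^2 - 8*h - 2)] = 5*(h + 2)/(h^2 + 4*h + 1)^2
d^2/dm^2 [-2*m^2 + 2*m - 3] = -4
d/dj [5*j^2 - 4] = 10*j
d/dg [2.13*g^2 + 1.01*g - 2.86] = 4.26*g + 1.01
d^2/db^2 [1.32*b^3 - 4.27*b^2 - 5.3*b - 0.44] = 7.92*b - 8.54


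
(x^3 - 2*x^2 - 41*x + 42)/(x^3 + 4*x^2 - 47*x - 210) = (x - 1)/(x + 5)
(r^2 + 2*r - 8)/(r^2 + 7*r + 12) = (r - 2)/(r + 3)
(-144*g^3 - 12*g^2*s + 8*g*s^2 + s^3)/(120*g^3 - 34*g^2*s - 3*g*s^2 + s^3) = (6*g + s)/(-5*g + s)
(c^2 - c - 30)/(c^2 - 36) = (c + 5)/(c + 6)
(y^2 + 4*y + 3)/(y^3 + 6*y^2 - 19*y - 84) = (y + 1)/(y^2 + 3*y - 28)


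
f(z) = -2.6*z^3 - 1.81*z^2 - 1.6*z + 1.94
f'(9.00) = -665.98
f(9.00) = -2054.47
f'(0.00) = -1.60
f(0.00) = 1.94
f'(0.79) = -9.33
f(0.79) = -1.74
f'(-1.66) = -17.08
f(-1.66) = 11.50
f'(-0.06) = -1.41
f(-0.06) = 2.03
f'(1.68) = -29.70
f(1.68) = -18.18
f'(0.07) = -1.89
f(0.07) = 1.82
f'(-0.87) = -4.35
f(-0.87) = 3.67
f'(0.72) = -8.25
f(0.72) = -1.12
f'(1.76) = -32.13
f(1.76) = -20.66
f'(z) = -7.8*z^2 - 3.62*z - 1.6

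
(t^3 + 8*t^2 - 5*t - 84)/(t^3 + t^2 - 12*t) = (t + 7)/t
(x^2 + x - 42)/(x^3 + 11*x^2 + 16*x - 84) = (x - 6)/(x^2 + 4*x - 12)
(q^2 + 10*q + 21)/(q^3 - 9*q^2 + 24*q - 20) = (q^2 + 10*q + 21)/(q^3 - 9*q^2 + 24*q - 20)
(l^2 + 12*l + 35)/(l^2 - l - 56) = (l + 5)/(l - 8)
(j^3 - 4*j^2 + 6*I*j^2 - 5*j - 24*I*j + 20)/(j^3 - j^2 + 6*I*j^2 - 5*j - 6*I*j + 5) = (j - 4)/(j - 1)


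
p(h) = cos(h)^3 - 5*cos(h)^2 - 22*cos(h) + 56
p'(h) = -3*sin(h)*cos(h)^2 + 10*sin(h)*cos(h) + 22*sin(h)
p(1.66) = 57.92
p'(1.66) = 21.00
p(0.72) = 37.06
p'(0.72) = 18.35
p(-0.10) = 30.14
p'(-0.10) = -2.89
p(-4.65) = 57.35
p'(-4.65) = 21.32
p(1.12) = 45.55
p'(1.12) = 23.21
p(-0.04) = 30.02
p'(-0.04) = -1.16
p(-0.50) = 33.52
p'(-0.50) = -13.65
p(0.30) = 31.29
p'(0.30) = 8.52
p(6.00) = 31.15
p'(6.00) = -8.06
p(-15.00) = 69.39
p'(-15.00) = -8.24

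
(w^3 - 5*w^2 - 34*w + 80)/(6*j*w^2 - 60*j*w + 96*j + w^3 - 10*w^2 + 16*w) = (w + 5)/(6*j + w)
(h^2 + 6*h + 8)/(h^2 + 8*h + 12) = (h + 4)/(h + 6)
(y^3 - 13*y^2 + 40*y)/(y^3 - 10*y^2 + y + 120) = y/(y + 3)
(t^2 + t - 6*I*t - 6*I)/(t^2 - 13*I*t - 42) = (t + 1)/(t - 7*I)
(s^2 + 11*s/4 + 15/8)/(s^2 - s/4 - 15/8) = (2*s + 3)/(2*s - 3)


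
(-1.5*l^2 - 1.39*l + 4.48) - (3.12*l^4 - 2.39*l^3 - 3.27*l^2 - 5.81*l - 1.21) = -3.12*l^4 + 2.39*l^3 + 1.77*l^2 + 4.42*l + 5.69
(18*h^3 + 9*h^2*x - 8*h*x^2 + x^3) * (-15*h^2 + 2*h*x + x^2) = -270*h^5 - 99*h^4*x + 156*h^3*x^2 - 22*h^2*x^3 - 6*h*x^4 + x^5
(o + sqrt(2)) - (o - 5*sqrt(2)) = 6*sqrt(2)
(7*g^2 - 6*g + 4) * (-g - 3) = -7*g^3 - 15*g^2 + 14*g - 12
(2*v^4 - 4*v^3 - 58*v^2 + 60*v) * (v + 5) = 2*v^5 + 6*v^4 - 78*v^3 - 230*v^2 + 300*v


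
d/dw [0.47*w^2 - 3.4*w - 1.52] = 0.94*w - 3.4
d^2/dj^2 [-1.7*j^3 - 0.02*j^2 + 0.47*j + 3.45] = -10.2*j - 0.04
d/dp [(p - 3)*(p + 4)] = 2*p + 1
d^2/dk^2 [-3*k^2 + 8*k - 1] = -6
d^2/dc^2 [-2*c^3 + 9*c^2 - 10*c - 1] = 18 - 12*c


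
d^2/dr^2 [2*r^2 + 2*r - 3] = 4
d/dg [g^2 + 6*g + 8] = 2*g + 6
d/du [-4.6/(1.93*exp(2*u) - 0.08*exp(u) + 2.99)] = (17.756*exp(u) - 0.368)*exp(u)/(1.93*exp(2*u) - 0.08*exp(u) + 2.99)^2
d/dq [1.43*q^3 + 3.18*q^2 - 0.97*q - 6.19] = 4.29*q^2 + 6.36*q - 0.97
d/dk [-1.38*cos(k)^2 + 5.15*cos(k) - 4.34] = (2.76*cos(k) - 5.15)*sin(k)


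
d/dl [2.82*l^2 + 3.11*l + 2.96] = 5.64*l + 3.11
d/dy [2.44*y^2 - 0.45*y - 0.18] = 4.88*y - 0.45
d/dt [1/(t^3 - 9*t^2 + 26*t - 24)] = (-3*t^2 + 18*t - 26)/(t^3 - 9*t^2 + 26*t - 24)^2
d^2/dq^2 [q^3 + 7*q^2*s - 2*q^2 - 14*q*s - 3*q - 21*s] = 6*q + 14*s - 4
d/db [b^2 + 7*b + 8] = 2*b + 7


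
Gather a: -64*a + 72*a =8*a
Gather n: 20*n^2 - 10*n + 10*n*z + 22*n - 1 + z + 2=20*n^2 + n*(10*z + 12) + z + 1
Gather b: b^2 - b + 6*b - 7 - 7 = b^2 + 5*b - 14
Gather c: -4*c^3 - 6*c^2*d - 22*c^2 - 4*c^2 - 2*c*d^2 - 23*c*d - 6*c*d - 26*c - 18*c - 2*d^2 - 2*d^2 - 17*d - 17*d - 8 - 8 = -4*c^3 + c^2*(-6*d - 26) + c*(-2*d^2 - 29*d - 44) - 4*d^2 - 34*d - 16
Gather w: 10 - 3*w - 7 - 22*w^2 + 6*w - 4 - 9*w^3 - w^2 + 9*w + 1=-9*w^3 - 23*w^2 + 12*w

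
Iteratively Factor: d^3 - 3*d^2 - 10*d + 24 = (d + 3)*(d^2 - 6*d + 8) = (d - 2)*(d + 3)*(d - 4)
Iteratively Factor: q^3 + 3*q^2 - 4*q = (q + 4)*(q^2 - q) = (q - 1)*(q + 4)*(q)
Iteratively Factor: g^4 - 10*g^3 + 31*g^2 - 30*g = (g - 5)*(g^3 - 5*g^2 + 6*g) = g*(g - 5)*(g^2 - 5*g + 6) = g*(g - 5)*(g - 2)*(g - 3)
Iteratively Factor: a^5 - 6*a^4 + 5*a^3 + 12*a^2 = (a + 1)*(a^4 - 7*a^3 + 12*a^2) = (a - 3)*(a + 1)*(a^3 - 4*a^2) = a*(a - 3)*(a + 1)*(a^2 - 4*a) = a*(a - 4)*(a - 3)*(a + 1)*(a)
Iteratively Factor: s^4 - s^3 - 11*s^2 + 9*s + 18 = (s - 3)*(s^3 + 2*s^2 - 5*s - 6) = (s - 3)*(s - 2)*(s^2 + 4*s + 3) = (s - 3)*(s - 2)*(s + 3)*(s + 1)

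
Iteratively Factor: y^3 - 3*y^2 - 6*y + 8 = (y + 2)*(y^2 - 5*y + 4) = (y - 4)*(y + 2)*(y - 1)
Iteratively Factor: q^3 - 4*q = (q - 2)*(q^2 + 2*q) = (q - 2)*(q + 2)*(q)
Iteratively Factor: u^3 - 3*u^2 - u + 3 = (u - 3)*(u^2 - 1) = (u - 3)*(u - 1)*(u + 1)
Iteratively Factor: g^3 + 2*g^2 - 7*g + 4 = (g - 1)*(g^2 + 3*g - 4) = (g - 1)^2*(g + 4)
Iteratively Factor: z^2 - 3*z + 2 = (z - 1)*(z - 2)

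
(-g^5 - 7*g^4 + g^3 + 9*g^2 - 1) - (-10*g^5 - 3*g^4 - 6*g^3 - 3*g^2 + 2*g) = 9*g^5 - 4*g^4 + 7*g^3 + 12*g^2 - 2*g - 1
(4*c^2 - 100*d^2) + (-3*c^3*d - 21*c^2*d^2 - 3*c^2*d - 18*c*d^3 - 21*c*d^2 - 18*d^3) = -3*c^3*d - 21*c^2*d^2 - 3*c^2*d + 4*c^2 - 18*c*d^3 - 21*c*d^2 - 18*d^3 - 100*d^2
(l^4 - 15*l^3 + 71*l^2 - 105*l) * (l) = l^5 - 15*l^4 + 71*l^3 - 105*l^2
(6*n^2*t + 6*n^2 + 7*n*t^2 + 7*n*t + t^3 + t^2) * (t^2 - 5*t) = 6*n^2*t^3 - 24*n^2*t^2 - 30*n^2*t + 7*n*t^4 - 28*n*t^3 - 35*n*t^2 + t^5 - 4*t^4 - 5*t^3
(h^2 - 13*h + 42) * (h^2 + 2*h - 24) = h^4 - 11*h^3 - 8*h^2 + 396*h - 1008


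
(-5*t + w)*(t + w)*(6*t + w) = -30*t^3 - 29*t^2*w + 2*t*w^2 + w^3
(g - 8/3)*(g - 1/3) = g^2 - 3*g + 8/9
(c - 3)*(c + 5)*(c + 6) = c^3 + 8*c^2 - 3*c - 90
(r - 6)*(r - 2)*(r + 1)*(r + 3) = r^4 - 4*r^3 - 17*r^2 + 24*r + 36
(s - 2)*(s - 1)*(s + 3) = s^3 - 7*s + 6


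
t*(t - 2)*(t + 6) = t^3 + 4*t^2 - 12*t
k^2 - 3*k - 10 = (k - 5)*(k + 2)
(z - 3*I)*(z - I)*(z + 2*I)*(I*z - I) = I*z^4 + 2*z^3 - I*z^3 - 2*z^2 + 5*I*z^2 + 6*z - 5*I*z - 6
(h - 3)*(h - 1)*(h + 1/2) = h^3 - 7*h^2/2 + h + 3/2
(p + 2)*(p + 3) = p^2 + 5*p + 6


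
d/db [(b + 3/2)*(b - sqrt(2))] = 2*b - sqrt(2) + 3/2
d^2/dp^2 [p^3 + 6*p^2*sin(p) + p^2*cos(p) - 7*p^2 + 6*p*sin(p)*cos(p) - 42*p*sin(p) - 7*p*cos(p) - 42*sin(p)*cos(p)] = -6*p^2*sin(p) - p^2*cos(p) + 38*p*sin(p) - 12*p*sin(2*p) + 31*p*cos(p) + 6*p + 26*sin(p) + 84*sin(2*p) - 82*cos(p) + 12*cos(2*p) - 14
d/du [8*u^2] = 16*u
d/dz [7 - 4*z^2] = -8*z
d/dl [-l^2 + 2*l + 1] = 2 - 2*l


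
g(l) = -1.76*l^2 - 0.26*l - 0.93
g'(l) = -3.52*l - 0.26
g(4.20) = -33.07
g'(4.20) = -15.04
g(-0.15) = -0.93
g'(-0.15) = 0.27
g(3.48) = -23.15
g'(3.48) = -12.51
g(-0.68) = -1.57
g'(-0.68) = 2.13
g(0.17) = -1.03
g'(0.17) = -0.86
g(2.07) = -9.01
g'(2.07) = -7.55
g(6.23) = -70.86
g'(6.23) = -22.19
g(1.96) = -8.20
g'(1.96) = -7.16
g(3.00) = -17.55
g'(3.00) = -10.82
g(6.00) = -65.85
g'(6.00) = -21.38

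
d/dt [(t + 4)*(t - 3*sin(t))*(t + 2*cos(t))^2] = (t + 2*cos(t))*(-2*(t + 4)*(t - 3*sin(t))*(2*sin(t) - 1) - (t + 4)*(t + 2*cos(t))*(3*cos(t) - 1) + (t - 3*sin(t))*(t + 2*cos(t)))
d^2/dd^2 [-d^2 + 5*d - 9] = -2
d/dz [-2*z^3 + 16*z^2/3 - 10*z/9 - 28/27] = -6*z^2 + 32*z/3 - 10/9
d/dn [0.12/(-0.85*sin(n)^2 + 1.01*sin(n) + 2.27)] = (0.204*sin(n) - 0.1212)*cos(n)/(-0.85*sin(n)^2 + 1.01*sin(n) + 2.27)^2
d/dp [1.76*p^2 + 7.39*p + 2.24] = 3.52*p + 7.39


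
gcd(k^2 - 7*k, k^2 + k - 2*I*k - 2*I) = 1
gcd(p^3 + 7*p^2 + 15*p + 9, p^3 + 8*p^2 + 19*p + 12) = p^2 + 4*p + 3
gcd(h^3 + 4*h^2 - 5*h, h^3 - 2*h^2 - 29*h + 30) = h^2 + 4*h - 5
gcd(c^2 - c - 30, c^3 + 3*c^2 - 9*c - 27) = 1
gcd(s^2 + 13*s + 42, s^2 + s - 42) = s + 7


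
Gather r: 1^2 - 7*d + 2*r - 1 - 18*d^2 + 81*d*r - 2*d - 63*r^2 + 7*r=-18*d^2 - 9*d - 63*r^2 + r*(81*d + 9)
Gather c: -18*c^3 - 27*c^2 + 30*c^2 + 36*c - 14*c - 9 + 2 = -18*c^3 + 3*c^2 + 22*c - 7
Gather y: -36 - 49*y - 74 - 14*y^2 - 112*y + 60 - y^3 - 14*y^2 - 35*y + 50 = -y^3 - 28*y^2 - 196*y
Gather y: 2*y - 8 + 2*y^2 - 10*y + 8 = 2*y^2 - 8*y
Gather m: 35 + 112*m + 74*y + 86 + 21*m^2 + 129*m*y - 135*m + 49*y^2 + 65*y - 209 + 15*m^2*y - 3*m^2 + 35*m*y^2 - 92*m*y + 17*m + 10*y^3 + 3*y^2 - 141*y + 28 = m^2*(15*y + 18) + m*(35*y^2 + 37*y - 6) + 10*y^3 + 52*y^2 - 2*y - 60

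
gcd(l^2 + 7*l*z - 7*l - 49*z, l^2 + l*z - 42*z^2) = l + 7*z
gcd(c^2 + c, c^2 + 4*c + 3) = c + 1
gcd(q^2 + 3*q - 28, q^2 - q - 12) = q - 4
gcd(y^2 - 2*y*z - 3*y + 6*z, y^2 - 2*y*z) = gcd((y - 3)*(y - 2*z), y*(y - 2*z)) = y - 2*z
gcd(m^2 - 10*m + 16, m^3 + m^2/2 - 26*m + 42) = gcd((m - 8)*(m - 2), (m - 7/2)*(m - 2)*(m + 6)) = m - 2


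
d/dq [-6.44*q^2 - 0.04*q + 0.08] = -12.88*q - 0.04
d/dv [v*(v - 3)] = 2*v - 3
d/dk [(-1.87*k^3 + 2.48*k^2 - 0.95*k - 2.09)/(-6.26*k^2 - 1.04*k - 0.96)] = (11.7062*k^4 + 3.8896*k^3 - 3.1406*k^2 - 30.9284*k - 1.2616)/(39.1876*k^4 + 13.0208*k^3 + 13.1008*k^2 + 1.9968*k + 0.9216)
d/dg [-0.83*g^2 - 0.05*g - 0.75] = -1.66*g - 0.05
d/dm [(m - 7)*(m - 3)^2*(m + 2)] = 4*m^3 - 33*m^2 + 50*m + 39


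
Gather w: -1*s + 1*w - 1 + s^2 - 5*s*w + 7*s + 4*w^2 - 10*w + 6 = s^2 + 6*s + 4*w^2 + w*(-5*s - 9) + 5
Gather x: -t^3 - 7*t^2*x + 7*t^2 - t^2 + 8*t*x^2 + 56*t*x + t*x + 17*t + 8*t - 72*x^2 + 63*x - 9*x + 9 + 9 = -t^3 + 6*t^2 + 25*t + x^2*(8*t - 72) + x*(-7*t^2 + 57*t + 54) + 18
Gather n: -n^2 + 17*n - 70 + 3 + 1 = -n^2 + 17*n - 66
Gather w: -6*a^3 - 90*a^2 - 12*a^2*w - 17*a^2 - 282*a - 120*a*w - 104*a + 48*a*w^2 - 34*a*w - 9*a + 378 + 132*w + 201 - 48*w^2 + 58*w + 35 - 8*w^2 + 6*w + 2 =-6*a^3 - 107*a^2 - 395*a + w^2*(48*a - 56) + w*(-12*a^2 - 154*a + 196) + 616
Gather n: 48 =48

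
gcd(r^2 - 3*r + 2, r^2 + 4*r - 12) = r - 2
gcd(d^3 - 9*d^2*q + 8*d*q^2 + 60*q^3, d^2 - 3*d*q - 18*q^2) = -d + 6*q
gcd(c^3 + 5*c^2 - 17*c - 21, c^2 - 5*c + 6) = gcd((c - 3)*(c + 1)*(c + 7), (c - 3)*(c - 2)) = c - 3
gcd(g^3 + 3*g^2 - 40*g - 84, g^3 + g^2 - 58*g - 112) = g^2 + 9*g + 14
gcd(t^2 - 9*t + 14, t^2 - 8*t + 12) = t - 2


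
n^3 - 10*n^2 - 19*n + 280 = (n - 8)*(n - 7)*(n + 5)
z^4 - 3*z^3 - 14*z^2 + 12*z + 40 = (z - 5)*(z - 2)*(z + 2)^2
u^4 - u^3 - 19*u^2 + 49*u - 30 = (u - 3)*(u - 2)*(u - 1)*(u + 5)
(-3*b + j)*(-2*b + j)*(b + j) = 6*b^3 + b^2*j - 4*b*j^2 + j^3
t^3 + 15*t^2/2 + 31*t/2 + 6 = (t + 1/2)*(t + 3)*(t + 4)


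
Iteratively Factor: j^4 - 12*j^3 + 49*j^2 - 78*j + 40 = (j - 5)*(j^3 - 7*j^2 + 14*j - 8) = (j - 5)*(j - 4)*(j^2 - 3*j + 2) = (j - 5)*(j - 4)*(j - 2)*(j - 1)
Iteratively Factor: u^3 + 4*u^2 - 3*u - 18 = (u + 3)*(u^2 + u - 6) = (u - 2)*(u + 3)*(u + 3)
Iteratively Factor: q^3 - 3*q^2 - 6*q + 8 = (q - 1)*(q^2 - 2*q - 8) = (q - 4)*(q - 1)*(q + 2)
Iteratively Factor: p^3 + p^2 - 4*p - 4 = (p + 1)*(p^2 - 4) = (p - 2)*(p + 1)*(p + 2)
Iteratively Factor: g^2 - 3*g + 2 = (g - 1)*(g - 2)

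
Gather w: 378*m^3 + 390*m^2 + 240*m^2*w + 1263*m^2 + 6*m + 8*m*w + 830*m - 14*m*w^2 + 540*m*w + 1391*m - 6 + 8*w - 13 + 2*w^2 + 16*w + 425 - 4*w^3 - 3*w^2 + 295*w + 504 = 378*m^3 + 1653*m^2 + 2227*m - 4*w^3 + w^2*(-14*m - 1) + w*(240*m^2 + 548*m + 319) + 910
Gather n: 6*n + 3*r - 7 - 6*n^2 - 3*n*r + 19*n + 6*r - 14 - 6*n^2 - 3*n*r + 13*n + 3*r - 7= -12*n^2 + n*(38 - 6*r) + 12*r - 28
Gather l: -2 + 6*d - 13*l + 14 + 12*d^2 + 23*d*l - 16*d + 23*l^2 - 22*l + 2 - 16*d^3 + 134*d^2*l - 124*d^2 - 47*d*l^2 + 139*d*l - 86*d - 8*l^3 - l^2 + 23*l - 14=-16*d^3 - 112*d^2 - 96*d - 8*l^3 + l^2*(22 - 47*d) + l*(134*d^2 + 162*d - 12)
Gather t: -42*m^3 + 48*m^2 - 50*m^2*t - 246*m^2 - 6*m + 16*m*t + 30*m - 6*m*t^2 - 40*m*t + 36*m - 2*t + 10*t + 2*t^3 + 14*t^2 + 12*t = -42*m^3 - 198*m^2 + 60*m + 2*t^3 + t^2*(14 - 6*m) + t*(-50*m^2 - 24*m + 20)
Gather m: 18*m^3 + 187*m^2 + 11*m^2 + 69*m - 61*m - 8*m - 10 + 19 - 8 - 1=18*m^3 + 198*m^2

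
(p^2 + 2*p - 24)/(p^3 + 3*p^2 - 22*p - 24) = 1/(p + 1)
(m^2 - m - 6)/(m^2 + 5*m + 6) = (m - 3)/(m + 3)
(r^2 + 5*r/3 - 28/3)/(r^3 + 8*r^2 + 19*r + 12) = (r - 7/3)/(r^2 + 4*r + 3)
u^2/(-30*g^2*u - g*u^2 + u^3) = u/(-30*g^2 - g*u + u^2)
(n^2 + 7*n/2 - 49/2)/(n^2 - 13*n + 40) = (2*n^2 + 7*n - 49)/(2*(n^2 - 13*n + 40))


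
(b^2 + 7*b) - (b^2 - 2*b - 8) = 9*b + 8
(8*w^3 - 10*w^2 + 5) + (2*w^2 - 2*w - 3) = 8*w^3 - 8*w^2 - 2*w + 2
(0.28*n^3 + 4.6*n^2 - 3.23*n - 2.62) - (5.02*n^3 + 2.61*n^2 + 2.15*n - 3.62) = -4.74*n^3 + 1.99*n^2 - 5.38*n + 1.0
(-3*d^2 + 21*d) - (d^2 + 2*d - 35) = -4*d^2 + 19*d + 35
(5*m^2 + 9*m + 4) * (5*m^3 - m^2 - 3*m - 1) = 25*m^5 + 40*m^4 - 4*m^3 - 36*m^2 - 21*m - 4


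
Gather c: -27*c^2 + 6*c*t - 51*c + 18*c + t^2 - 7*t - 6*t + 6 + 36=-27*c^2 + c*(6*t - 33) + t^2 - 13*t + 42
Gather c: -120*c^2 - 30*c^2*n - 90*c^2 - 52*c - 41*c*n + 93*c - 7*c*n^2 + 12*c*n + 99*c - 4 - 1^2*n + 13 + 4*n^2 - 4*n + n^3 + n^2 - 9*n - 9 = c^2*(-30*n - 210) + c*(-7*n^2 - 29*n + 140) + n^3 + 5*n^2 - 14*n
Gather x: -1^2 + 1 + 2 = 2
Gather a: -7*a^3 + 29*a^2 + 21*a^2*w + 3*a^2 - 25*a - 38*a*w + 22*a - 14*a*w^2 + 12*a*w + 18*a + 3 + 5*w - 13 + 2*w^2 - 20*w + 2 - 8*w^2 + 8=-7*a^3 + a^2*(21*w + 32) + a*(-14*w^2 - 26*w + 15) - 6*w^2 - 15*w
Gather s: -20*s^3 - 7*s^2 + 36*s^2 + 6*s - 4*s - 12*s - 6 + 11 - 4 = -20*s^3 + 29*s^2 - 10*s + 1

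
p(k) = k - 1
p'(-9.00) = 1.00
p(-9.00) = -10.00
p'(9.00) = 1.00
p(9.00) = 8.00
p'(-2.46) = 1.00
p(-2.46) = -3.46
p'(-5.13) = 1.00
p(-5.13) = -6.13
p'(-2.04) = 1.00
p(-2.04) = -3.04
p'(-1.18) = 1.00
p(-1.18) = -2.18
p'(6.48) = 1.00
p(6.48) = 5.48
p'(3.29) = 1.00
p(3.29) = 2.29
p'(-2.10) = 1.00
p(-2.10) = -3.10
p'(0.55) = 1.00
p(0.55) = -0.45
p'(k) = 1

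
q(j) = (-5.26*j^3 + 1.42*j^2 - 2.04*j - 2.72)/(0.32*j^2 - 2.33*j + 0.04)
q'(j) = (2.33 - 0.64*j)*(-5.26*j^3 + 1.42*j^2 - 2.04*j - 2.72)/(0.32*j^2 - 2.33*j + 0.04)^2 + (-15.78*j^2 + 2.84*j - 2.04)/(0.32*j^2 - 2.33*j + 0.04) = (-1.6832*j^4 + 24.5116*j^3 - 3.287*j^2 + 1.8544*j - 6.4192)/(0.1024*j^4 - 1.4912*j^3 + 5.4545*j^2 - 0.1864*j + 0.0016)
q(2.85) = 29.68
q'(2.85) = 26.77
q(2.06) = 13.78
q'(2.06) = 14.47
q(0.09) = 17.33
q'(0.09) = -224.21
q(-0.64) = 0.33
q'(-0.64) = -5.67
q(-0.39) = -1.40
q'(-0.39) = -9.18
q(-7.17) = 60.96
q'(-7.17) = -12.41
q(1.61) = 8.42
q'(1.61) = 9.52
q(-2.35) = 10.73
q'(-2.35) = -7.51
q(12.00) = -490.75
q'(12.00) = 21.21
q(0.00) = -68.00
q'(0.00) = -4012.00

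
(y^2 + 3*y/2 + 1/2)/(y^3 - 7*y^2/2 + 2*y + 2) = (y + 1)/(y^2 - 4*y + 4)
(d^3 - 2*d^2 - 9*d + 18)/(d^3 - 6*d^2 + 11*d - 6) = (d + 3)/(d - 1)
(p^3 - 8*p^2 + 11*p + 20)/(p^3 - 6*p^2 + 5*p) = (p^2 - 3*p - 4)/(p*(p - 1))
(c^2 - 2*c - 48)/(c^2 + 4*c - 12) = (c - 8)/(c - 2)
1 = 1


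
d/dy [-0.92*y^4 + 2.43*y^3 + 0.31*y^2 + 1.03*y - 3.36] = -3.68*y^3 + 7.29*y^2 + 0.62*y + 1.03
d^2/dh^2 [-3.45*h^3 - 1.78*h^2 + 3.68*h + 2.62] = -20.7*h - 3.56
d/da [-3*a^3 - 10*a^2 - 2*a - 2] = -9*a^2 - 20*a - 2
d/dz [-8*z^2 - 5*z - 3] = -16*z - 5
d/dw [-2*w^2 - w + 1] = -4*w - 1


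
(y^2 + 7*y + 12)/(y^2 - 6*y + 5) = (y^2 + 7*y + 12)/(y^2 - 6*y + 5)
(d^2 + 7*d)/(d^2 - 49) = d/(d - 7)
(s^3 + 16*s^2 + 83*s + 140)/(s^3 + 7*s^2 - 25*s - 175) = (s + 4)/(s - 5)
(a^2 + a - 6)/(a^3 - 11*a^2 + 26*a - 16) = (a + 3)/(a^2 - 9*a + 8)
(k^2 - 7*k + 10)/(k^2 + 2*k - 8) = (k - 5)/(k + 4)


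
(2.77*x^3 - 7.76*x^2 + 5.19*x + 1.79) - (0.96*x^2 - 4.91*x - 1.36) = 2.77*x^3 - 8.72*x^2 + 10.1*x + 3.15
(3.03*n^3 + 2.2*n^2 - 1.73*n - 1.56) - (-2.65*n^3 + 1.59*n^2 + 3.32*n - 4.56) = 5.68*n^3 + 0.61*n^2 - 5.05*n + 3.0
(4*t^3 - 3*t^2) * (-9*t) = -36*t^4 + 27*t^3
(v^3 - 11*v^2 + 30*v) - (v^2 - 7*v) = v^3 - 12*v^2 + 37*v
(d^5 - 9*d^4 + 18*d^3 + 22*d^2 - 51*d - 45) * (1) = d^5 - 9*d^4 + 18*d^3 + 22*d^2 - 51*d - 45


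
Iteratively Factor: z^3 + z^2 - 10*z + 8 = (z - 1)*(z^2 + 2*z - 8) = (z - 2)*(z - 1)*(z + 4)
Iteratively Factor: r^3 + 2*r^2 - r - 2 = (r + 2)*(r^2 - 1) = (r - 1)*(r + 2)*(r + 1)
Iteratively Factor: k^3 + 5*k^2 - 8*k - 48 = (k + 4)*(k^2 + k - 12) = (k - 3)*(k + 4)*(k + 4)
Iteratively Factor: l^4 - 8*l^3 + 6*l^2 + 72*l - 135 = (l - 3)*(l^3 - 5*l^2 - 9*l + 45) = (l - 5)*(l - 3)*(l^2 - 9) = (l - 5)*(l - 3)*(l + 3)*(l - 3)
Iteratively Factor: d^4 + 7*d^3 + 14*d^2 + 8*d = (d)*(d^3 + 7*d^2 + 14*d + 8) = d*(d + 2)*(d^2 + 5*d + 4) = d*(d + 2)*(d + 4)*(d + 1)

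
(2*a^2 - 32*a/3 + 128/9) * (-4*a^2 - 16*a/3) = -8*a^4 + 32*a^3 - 2048*a/27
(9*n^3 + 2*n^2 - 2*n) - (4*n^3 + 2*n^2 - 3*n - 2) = 5*n^3 + n + 2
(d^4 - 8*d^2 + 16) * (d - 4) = d^5 - 4*d^4 - 8*d^3 + 32*d^2 + 16*d - 64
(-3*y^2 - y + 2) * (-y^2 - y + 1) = 3*y^4 + 4*y^3 - 4*y^2 - 3*y + 2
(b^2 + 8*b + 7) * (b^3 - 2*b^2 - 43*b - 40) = b^5 + 6*b^4 - 52*b^3 - 398*b^2 - 621*b - 280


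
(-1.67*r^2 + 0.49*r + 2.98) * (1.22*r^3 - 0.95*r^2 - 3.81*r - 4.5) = -2.0374*r^5 + 2.1843*r^4 + 9.5328*r^3 + 2.8171*r^2 - 13.5588*r - 13.41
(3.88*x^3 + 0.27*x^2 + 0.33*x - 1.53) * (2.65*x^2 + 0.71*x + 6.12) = 10.282*x^5 + 3.4703*x^4 + 24.8118*x^3 - 2.1678*x^2 + 0.9333*x - 9.3636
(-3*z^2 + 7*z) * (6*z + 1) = -18*z^3 + 39*z^2 + 7*z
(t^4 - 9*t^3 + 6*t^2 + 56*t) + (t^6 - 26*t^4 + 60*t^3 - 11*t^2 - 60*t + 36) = t^6 - 25*t^4 + 51*t^3 - 5*t^2 - 4*t + 36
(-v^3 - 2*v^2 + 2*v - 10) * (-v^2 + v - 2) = v^5 + v^4 - 2*v^3 + 16*v^2 - 14*v + 20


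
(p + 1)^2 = p^2 + 2*p + 1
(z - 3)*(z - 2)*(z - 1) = z^3 - 6*z^2 + 11*z - 6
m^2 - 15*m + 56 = (m - 8)*(m - 7)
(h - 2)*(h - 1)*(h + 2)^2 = h^4 + h^3 - 6*h^2 - 4*h + 8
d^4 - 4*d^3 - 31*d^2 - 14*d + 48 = (d - 8)*(d - 1)*(d + 2)*(d + 3)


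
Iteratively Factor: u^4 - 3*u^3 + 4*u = (u - 2)*(u^3 - u^2 - 2*u) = (u - 2)^2*(u^2 + u) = (u - 2)^2*(u + 1)*(u)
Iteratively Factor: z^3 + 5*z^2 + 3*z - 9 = (z + 3)*(z^2 + 2*z - 3) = (z - 1)*(z + 3)*(z + 3)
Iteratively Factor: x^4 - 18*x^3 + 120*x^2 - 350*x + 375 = (x - 5)*(x^3 - 13*x^2 + 55*x - 75) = (x - 5)^2*(x^2 - 8*x + 15) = (x - 5)^3*(x - 3)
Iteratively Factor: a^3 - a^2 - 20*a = (a - 5)*(a^2 + 4*a) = (a - 5)*(a + 4)*(a)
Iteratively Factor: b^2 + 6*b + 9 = (b + 3)*(b + 3)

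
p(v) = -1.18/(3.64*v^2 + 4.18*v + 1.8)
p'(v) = -1.18*(-7.28*v - 4.18)/(3.64*v^2 + 4.18*v + 1.8)^2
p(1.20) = -0.10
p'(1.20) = 0.10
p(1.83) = -0.05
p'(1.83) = 0.04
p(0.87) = -0.14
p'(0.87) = 0.18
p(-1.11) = -0.72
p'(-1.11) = -1.70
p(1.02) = -0.12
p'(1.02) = 0.14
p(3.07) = -0.02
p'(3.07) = 0.01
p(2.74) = -0.03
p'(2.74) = 0.02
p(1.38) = -0.08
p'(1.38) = 0.08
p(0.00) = -0.66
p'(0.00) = 1.52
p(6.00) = -0.01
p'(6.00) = 0.00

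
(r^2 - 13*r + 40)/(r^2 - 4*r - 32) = (r - 5)/(r + 4)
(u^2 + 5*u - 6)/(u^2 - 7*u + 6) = (u + 6)/(u - 6)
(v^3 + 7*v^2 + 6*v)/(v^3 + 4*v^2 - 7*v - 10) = v*(v + 6)/(v^2 + 3*v - 10)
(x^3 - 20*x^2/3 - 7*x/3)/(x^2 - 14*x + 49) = x*(3*x + 1)/(3*(x - 7))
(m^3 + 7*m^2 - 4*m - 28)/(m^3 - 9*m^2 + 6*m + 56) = (m^2 + 5*m - 14)/(m^2 - 11*m + 28)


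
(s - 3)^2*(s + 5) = s^3 - s^2 - 21*s + 45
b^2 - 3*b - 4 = (b - 4)*(b + 1)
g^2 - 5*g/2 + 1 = (g - 2)*(g - 1/2)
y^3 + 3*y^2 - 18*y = y*(y - 3)*(y + 6)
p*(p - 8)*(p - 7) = p^3 - 15*p^2 + 56*p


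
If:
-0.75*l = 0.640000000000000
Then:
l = -0.85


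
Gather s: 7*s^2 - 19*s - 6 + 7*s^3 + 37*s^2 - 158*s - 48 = 7*s^3 + 44*s^2 - 177*s - 54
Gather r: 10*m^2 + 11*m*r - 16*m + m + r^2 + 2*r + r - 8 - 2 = 10*m^2 - 15*m + r^2 + r*(11*m + 3) - 10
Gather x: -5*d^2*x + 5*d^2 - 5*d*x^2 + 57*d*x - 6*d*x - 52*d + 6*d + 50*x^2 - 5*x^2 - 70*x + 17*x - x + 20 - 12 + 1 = 5*d^2 - 46*d + x^2*(45 - 5*d) + x*(-5*d^2 + 51*d - 54) + 9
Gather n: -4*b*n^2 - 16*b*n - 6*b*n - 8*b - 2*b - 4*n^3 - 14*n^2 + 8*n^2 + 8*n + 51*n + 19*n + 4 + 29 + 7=-10*b - 4*n^3 + n^2*(-4*b - 6) + n*(78 - 22*b) + 40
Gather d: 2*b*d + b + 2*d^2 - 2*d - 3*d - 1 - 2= b + 2*d^2 + d*(2*b - 5) - 3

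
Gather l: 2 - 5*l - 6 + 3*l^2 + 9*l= 3*l^2 + 4*l - 4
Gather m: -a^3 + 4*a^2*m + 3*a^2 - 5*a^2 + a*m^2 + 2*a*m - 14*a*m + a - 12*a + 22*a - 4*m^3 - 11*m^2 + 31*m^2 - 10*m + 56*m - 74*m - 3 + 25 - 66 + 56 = -a^3 - 2*a^2 + 11*a - 4*m^3 + m^2*(a + 20) + m*(4*a^2 - 12*a - 28) + 12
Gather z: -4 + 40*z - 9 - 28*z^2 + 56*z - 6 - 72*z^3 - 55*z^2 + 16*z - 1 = -72*z^3 - 83*z^2 + 112*z - 20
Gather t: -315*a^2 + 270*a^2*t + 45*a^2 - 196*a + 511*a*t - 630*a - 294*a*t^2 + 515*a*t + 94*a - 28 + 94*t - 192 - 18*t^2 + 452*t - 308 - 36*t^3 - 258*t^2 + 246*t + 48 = -270*a^2 - 732*a - 36*t^3 + t^2*(-294*a - 276) + t*(270*a^2 + 1026*a + 792) - 480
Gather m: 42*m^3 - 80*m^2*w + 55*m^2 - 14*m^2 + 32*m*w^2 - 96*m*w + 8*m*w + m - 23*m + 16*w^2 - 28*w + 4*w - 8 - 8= 42*m^3 + m^2*(41 - 80*w) + m*(32*w^2 - 88*w - 22) + 16*w^2 - 24*w - 16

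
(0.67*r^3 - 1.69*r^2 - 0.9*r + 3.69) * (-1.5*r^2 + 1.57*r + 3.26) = -1.005*r^5 + 3.5869*r^4 + 0.8809*r^3 - 12.4574*r^2 + 2.8593*r + 12.0294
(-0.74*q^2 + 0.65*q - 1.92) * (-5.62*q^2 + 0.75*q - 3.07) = 4.1588*q^4 - 4.208*q^3 + 13.5497*q^2 - 3.4355*q + 5.8944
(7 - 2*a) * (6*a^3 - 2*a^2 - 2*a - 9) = -12*a^4 + 46*a^3 - 10*a^2 + 4*a - 63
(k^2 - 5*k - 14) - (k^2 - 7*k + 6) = 2*k - 20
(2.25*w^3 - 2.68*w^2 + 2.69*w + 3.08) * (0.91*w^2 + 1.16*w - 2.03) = 2.0475*w^5 + 0.1712*w^4 - 5.2284*w^3 + 11.3636*w^2 - 1.8879*w - 6.2524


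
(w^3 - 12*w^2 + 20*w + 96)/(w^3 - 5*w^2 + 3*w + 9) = (w^3 - 12*w^2 + 20*w + 96)/(w^3 - 5*w^2 + 3*w + 9)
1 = 1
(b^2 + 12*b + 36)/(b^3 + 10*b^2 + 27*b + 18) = (b + 6)/(b^2 + 4*b + 3)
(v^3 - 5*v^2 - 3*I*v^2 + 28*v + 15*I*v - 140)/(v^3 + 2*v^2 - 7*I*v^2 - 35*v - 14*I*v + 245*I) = (v + 4*I)/(v + 7)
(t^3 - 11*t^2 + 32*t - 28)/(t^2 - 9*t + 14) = t - 2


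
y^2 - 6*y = y*(y - 6)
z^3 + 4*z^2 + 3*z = z*(z + 1)*(z + 3)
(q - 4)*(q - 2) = q^2 - 6*q + 8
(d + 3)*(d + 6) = d^2 + 9*d + 18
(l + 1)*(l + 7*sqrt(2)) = l^2 + l + 7*sqrt(2)*l + 7*sqrt(2)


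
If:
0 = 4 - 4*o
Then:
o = 1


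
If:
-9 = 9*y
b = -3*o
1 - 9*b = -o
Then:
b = 3/28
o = -1/28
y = -1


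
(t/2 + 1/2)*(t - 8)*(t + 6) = t^3/2 - t^2/2 - 25*t - 24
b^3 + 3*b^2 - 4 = (b - 1)*(b + 2)^2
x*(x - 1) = x^2 - x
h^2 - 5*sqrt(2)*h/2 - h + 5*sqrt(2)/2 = (h - 1)*(h - 5*sqrt(2)/2)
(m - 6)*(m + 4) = m^2 - 2*m - 24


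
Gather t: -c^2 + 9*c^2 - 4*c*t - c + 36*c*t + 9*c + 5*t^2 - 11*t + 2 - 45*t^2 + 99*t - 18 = 8*c^2 + 8*c - 40*t^2 + t*(32*c + 88) - 16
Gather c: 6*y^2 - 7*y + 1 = 6*y^2 - 7*y + 1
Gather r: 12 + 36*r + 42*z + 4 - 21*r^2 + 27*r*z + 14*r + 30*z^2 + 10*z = -21*r^2 + r*(27*z + 50) + 30*z^2 + 52*z + 16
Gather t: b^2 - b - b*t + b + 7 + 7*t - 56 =b^2 + t*(7 - b) - 49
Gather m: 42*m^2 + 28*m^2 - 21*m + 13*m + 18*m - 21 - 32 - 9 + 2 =70*m^2 + 10*m - 60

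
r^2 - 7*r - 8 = (r - 8)*(r + 1)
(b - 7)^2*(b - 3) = b^3 - 17*b^2 + 91*b - 147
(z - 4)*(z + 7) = z^2 + 3*z - 28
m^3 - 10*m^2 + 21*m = m*(m - 7)*(m - 3)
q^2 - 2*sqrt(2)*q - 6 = (q - 3*sqrt(2))*(q + sqrt(2))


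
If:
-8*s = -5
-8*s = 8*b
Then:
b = -5/8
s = 5/8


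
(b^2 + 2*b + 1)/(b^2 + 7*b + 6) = (b + 1)/(b + 6)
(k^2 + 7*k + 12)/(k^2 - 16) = (k + 3)/(k - 4)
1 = 1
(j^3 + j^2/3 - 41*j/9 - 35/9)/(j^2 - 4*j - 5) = (9*j^2 - 6*j - 35)/(9*(j - 5))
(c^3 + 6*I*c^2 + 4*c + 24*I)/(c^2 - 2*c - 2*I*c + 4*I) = (c^2 + 8*I*c - 12)/(c - 2)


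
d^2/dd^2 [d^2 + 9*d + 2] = 2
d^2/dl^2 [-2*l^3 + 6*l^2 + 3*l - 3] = 12 - 12*l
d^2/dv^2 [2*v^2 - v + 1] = 4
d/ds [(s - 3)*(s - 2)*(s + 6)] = 3*s^2 + 2*s - 24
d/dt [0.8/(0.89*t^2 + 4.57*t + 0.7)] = (-1.424*t - 3.656)/(0.89*t^2 + 4.57*t + 0.7)^2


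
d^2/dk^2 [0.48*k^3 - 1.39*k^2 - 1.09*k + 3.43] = 2.88*k - 2.78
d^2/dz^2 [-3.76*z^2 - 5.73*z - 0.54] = -7.52000000000000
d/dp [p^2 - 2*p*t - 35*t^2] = 2*p - 2*t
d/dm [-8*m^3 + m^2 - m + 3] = -24*m^2 + 2*m - 1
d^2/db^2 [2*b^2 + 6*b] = 4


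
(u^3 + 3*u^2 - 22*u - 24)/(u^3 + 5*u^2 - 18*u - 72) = (u + 1)/(u + 3)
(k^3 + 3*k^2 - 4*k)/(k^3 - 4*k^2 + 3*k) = (k + 4)/(k - 3)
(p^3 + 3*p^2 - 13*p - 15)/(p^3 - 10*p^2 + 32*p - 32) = (p^3 + 3*p^2 - 13*p - 15)/(p^3 - 10*p^2 + 32*p - 32)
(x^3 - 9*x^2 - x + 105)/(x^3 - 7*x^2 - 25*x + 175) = (x + 3)/(x + 5)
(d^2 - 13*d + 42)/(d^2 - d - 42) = (d - 6)/(d + 6)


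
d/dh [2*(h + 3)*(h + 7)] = 4*h + 20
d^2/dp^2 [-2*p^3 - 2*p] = -12*p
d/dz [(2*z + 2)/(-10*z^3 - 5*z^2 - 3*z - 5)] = 2*(20*z^3 + 35*z^2 + 10*z - 2)/(100*z^6 + 100*z^5 + 85*z^4 + 130*z^3 + 59*z^2 + 30*z + 25)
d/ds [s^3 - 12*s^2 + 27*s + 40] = 3*s^2 - 24*s + 27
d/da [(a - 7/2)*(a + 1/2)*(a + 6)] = 3*a^2 + 6*a - 79/4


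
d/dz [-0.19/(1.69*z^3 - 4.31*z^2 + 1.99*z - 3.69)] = (0.9633*z^2 - 1.6378*z + 0.3781)/(1.69*z^3 - 4.31*z^2 + 1.99*z - 3.69)^2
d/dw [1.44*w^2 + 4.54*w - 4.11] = 2.88*w + 4.54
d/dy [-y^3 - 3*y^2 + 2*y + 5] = -3*y^2 - 6*y + 2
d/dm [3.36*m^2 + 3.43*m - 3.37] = 6.72*m + 3.43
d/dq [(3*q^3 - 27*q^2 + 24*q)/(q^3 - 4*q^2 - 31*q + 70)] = 3*(5*q^4 - 78*q^3 + 521*q^2 - 1260*q + 560)/(q^6 - 8*q^5 - 46*q^4 + 388*q^3 + 401*q^2 - 4340*q + 4900)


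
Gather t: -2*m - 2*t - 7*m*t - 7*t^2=-2*m - 7*t^2 + t*(-7*m - 2)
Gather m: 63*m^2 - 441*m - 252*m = 63*m^2 - 693*m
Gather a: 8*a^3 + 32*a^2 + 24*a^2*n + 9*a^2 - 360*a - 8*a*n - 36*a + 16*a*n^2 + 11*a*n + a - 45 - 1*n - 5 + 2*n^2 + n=8*a^3 + a^2*(24*n + 41) + a*(16*n^2 + 3*n - 395) + 2*n^2 - 50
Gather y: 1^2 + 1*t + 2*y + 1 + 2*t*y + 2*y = t + y*(2*t + 4) + 2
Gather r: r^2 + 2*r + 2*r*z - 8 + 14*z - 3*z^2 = r^2 + r*(2*z + 2) - 3*z^2 + 14*z - 8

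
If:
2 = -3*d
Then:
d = -2/3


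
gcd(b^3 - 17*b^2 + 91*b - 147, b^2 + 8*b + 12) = 1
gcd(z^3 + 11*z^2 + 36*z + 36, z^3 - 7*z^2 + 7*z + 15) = 1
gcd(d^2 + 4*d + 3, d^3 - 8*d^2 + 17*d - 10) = 1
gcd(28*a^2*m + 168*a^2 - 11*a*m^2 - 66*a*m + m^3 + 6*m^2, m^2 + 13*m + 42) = m + 6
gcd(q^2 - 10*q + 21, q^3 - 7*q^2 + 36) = q - 3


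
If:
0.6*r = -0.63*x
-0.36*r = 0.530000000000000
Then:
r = -1.47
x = 1.40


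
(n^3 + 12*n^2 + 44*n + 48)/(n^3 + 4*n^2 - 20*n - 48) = (n + 4)/(n - 4)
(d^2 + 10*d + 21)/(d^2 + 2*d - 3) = (d + 7)/(d - 1)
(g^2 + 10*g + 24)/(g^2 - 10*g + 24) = (g^2 + 10*g + 24)/(g^2 - 10*g + 24)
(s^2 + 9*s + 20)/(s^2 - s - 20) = (s + 5)/(s - 5)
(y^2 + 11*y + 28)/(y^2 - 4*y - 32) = (y + 7)/(y - 8)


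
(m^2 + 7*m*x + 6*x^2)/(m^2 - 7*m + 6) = (m^2 + 7*m*x + 6*x^2)/(m^2 - 7*m + 6)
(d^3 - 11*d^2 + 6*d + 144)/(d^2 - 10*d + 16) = (d^2 - 3*d - 18)/(d - 2)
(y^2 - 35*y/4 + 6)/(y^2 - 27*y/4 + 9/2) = (y - 8)/(y - 6)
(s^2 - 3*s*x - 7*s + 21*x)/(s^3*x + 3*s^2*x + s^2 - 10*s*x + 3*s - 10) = (s^2 - 3*s*x - 7*s + 21*x)/(s^3*x + 3*s^2*x + s^2 - 10*s*x + 3*s - 10)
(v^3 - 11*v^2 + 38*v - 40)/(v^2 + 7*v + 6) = (v^3 - 11*v^2 + 38*v - 40)/(v^2 + 7*v + 6)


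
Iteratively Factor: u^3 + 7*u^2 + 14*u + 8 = (u + 4)*(u^2 + 3*u + 2) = (u + 1)*(u + 4)*(u + 2)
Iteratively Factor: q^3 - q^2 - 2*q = (q)*(q^2 - q - 2) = q*(q - 2)*(q + 1)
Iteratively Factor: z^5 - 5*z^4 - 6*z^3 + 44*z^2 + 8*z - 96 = (z - 2)*(z^4 - 3*z^3 - 12*z^2 + 20*z + 48) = (z - 2)*(z + 2)*(z^3 - 5*z^2 - 2*z + 24) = (z - 3)*(z - 2)*(z + 2)*(z^2 - 2*z - 8) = (z - 4)*(z - 3)*(z - 2)*(z + 2)*(z + 2)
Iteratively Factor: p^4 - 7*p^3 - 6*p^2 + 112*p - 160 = (p + 4)*(p^3 - 11*p^2 + 38*p - 40) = (p - 2)*(p + 4)*(p^2 - 9*p + 20) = (p - 4)*(p - 2)*(p + 4)*(p - 5)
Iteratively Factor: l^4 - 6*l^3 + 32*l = (l - 4)*(l^3 - 2*l^2 - 8*l) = l*(l - 4)*(l^2 - 2*l - 8) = l*(l - 4)*(l + 2)*(l - 4)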